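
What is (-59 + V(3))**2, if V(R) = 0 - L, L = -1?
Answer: 3364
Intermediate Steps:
V(R) = 1 (V(R) = 0 - 1*(-1) = 0 + 1 = 1)
(-59 + V(3))**2 = (-59 + 1)**2 = (-58)**2 = 3364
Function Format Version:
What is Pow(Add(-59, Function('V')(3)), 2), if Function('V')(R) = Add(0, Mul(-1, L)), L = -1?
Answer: 3364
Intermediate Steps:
Function('V')(R) = 1 (Function('V')(R) = Add(0, Mul(-1, -1)) = Add(0, 1) = 1)
Pow(Add(-59, Function('V')(3)), 2) = Pow(Add(-59, 1), 2) = Pow(-58, 2) = 3364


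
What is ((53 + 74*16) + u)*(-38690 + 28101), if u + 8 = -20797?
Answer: 207205552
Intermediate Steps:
u = -20805 (u = -8 - 20797 = -20805)
((53 + 74*16) + u)*(-38690 + 28101) = ((53 + 74*16) - 20805)*(-38690 + 28101) = ((53 + 1184) - 20805)*(-10589) = (1237 - 20805)*(-10589) = -19568*(-10589) = 207205552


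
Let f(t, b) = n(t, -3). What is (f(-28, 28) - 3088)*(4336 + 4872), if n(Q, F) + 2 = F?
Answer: -28480344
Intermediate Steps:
n(Q, F) = -2 + F
f(t, b) = -5 (f(t, b) = -2 - 3 = -5)
(f(-28, 28) - 3088)*(4336 + 4872) = (-5 - 3088)*(4336 + 4872) = -3093*9208 = -28480344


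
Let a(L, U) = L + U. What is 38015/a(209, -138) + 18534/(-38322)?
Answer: 242582486/453477 ≈ 534.94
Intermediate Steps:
38015/a(209, -138) + 18534/(-38322) = 38015/(209 - 138) + 18534/(-38322) = 38015/71 + 18534*(-1/38322) = 38015*(1/71) - 3089/6387 = 38015/71 - 3089/6387 = 242582486/453477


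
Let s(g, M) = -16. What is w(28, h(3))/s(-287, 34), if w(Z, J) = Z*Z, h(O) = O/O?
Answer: -49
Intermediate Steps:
h(O) = 1
w(Z, J) = Z²
w(28, h(3))/s(-287, 34) = 28²/(-16) = 784*(-1/16) = -49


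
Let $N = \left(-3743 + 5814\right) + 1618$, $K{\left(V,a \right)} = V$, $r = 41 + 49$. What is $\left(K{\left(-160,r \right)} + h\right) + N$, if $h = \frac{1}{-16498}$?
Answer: $\frac{58221441}{16498} \approx 3529.0$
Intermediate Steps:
$r = 90$
$N = 3689$ ($N = 2071 + 1618 = 3689$)
$h = - \frac{1}{16498} \approx -6.0613 \cdot 10^{-5}$
$\left(K{\left(-160,r \right)} + h\right) + N = \left(-160 - \frac{1}{16498}\right) + 3689 = - \frac{2639681}{16498} + 3689 = \frac{58221441}{16498}$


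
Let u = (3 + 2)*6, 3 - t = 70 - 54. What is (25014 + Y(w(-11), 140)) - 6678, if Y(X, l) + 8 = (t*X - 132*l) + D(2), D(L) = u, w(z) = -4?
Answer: -70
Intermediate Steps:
t = -13 (t = 3 - (70 - 54) = 3 - 1*16 = 3 - 16 = -13)
u = 30 (u = 5*6 = 30)
D(L) = 30
Y(X, l) = 22 - 132*l - 13*X (Y(X, l) = -8 + ((-13*X - 132*l) + 30) = -8 + ((-132*l - 13*X) + 30) = -8 + (30 - 132*l - 13*X) = 22 - 132*l - 13*X)
(25014 + Y(w(-11), 140)) - 6678 = (25014 + (22 - 132*140 - 13*(-4))) - 6678 = (25014 + (22 - 18480 + 52)) - 6678 = (25014 - 18406) - 6678 = 6608 - 6678 = -70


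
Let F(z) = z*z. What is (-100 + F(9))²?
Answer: 361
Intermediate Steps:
F(z) = z²
(-100 + F(9))² = (-100 + 9²)² = (-100 + 81)² = (-19)² = 361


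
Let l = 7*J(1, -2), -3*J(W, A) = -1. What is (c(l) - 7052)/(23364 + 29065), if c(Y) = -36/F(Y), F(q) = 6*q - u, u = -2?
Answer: -28217/209716 ≈ -0.13455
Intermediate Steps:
J(W, A) = ⅓ (J(W, A) = -⅓*(-1) = ⅓)
l = 7/3 (l = 7*(⅓) = 7/3 ≈ 2.3333)
F(q) = 2 + 6*q (F(q) = 6*q - 1*(-2) = 6*q + 2 = 2 + 6*q)
c(Y) = -36/(2 + 6*Y)
(c(l) - 7052)/(23364 + 29065) = (-18/(1 + 3*(7/3)) - 7052)/(23364 + 29065) = (-18/(1 + 7) - 7052)/52429 = (-18/8 - 7052)*(1/52429) = (-18*⅛ - 7052)*(1/52429) = (-9/4 - 7052)*(1/52429) = -28217/4*1/52429 = -28217/209716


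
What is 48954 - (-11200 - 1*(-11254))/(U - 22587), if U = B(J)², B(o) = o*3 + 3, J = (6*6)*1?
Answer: 83760303/1711 ≈ 48954.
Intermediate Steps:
J = 36 (J = 36*1 = 36)
B(o) = 3 + 3*o (B(o) = 3*o + 3 = 3 + 3*o)
U = 12321 (U = (3 + 3*36)² = (3 + 108)² = 111² = 12321)
48954 - (-11200 - 1*(-11254))/(U - 22587) = 48954 - (-11200 - 1*(-11254))/(12321 - 22587) = 48954 - (-11200 + 11254)/(-10266) = 48954 - 54*(-1)/10266 = 48954 - 1*(-9/1711) = 48954 + 9/1711 = 83760303/1711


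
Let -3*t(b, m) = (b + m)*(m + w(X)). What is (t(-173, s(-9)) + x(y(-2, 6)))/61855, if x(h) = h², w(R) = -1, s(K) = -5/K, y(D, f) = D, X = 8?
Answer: -5236/15030765 ≈ -0.00034835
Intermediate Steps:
t(b, m) = -(-1 + m)*(b + m)/3 (t(b, m) = -(b + m)*(m - 1)/3 = -(b + m)*(-1 + m)/3 = -(-1 + m)*(b + m)/3)
(t(-173, s(-9)) + x(y(-2, 6)))/61855 = ((-(-5/(-9))²/3 + (⅓)*(-173) + (-5/(-9))/3 - ⅓*(-173)*(-5/(-9))) + (-2)²)/61855 = ((-(-5*(-⅑))²/3 - 173/3 + (-5*(-⅑))/3 - ⅓*(-173)*(-5*(-⅑))) + 4)*(1/61855) = ((-(5/9)²/3 - 173/3 + (⅓)*(5/9) - ⅓*(-173)*5/9) + 4)*(1/61855) = ((-⅓*25/81 - 173/3 + 5/27 + 865/27) + 4)*(1/61855) = ((-25/243 - 173/3 + 5/27 + 865/27) + 4)*(1/61855) = (-6208/243 + 4)*(1/61855) = -5236/243*1/61855 = -5236/15030765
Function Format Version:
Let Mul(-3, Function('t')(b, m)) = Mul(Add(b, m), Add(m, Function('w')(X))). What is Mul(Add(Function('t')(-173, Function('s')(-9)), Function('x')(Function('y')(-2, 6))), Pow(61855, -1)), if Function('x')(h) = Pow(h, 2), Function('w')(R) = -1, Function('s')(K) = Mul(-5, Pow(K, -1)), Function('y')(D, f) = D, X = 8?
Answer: Rational(-5236, 15030765) ≈ -0.00034835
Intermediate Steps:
Function('t')(b, m) = Mul(Rational(-1, 3), Add(-1, m), Add(b, m)) (Function('t')(b, m) = Mul(Rational(-1, 3), Mul(Add(b, m), Add(m, -1))) = Mul(Rational(-1, 3), Mul(Add(b, m), Add(-1, m))) = Mul(Rational(-1, 3), Mul(Add(-1, m), Add(b, m))) = Mul(Rational(-1, 3), Add(-1, m), Add(b, m)))
Mul(Add(Function('t')(-173, Function('s')(-9)), Function('x')(Function('y')(-2, 6))), Pow(61855, -1)) = Mul(Add(Add(Mul(Rational(-1, 3), Pow(Mul(-5, Pow(-9, -1)), 2)), Mul(Rational(1, 3), -173), Mul(Rational(1, 3), Mul(-5, Pow(-9, -1))), Mul(Rational(-1, 3), -173, Mul(-5, Pow(-9, -1)))), Pow(-2, 2)), Pow(61855, -1)) = Mul(Add(Add(Mul(Rational(-1, 3), Pow(Mul(-5, Rational(-1, 9)), 2)), Rational(-173, 3), Mul(Rational(1, 3), Mul(-5, Rational(-1, 9))), Mul(Rational(-1, 3), -173, Mul(-5, Rational(-1, 9)))), 4), Rational(1, 61855)) = Mul(Add(Add(Mul(Rational(-1, 3), Pow(Rational(5, 9), 2)), Rational(-173, 3), Mul(Rational(1, 3), Rational(5, 9)), Mul(Rational(-1, 3), -173, Rational(5, 9))), 4), Rational(1, 61855)) = Mul(Add(Add(Mul(Rational(-1, 3), Rational(25, 81)), Rational(-173, 3), Rational(5, 27), Rational(865, 27)), 4), Rational(1, 61855)) = Mul(Add(Add(Rational(-25, 243), Rational(-173, 3), Rational(5, 27), Rational(865, 27)), 4), Rational(1, 61855)) = Mul(Add(Rational(-6208, 243), 4), Rational(1, 61855)) = Mul(Rational(-5236, 243), Rational(1, 61855)) = Rational(-5236, 15030765)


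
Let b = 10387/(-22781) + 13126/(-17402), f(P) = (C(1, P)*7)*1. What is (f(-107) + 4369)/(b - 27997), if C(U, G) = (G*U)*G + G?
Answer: -1509390078273/504521336777 ≈ -2.9917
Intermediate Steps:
C(U, G) = G + U*G**2 (C(U, G) = U*G**2 + G = G + U*G**2)
f(P) = 7*P*(1 + P) (f(P) = ((P*(1 + P*1))*7)*1 = ((P*(1 + P))*7)*1 = (7*P*(1 + P))*1 = 7*P*(1 + P))
b = -21808090/18019771 (b = 10387*(-1/22781) + 13126*(-1/17402) = -10387/22781 - 6563/8701 = -21808090/18019771 ≈ -1.2102)
(f(-107) + 4369)/(b - 27997) = (7*(-107)*(1 - 107) + 4369)/(-21808090/18019771 - 27997) = (7*(-107)*(-106) + 4369)/(-504521336777/18019771) = (79394 + 4369)*(-18019771/504521336777) = 83763*(-18019771/504521336777) = -1509390078273/504521336777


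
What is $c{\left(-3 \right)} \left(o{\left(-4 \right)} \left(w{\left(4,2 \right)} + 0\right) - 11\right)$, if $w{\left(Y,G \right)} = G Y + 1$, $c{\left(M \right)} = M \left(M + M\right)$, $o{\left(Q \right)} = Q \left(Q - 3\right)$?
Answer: $4338$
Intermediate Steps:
$o{\left(Q \right)} = Q \left(-3 + Q\right)$
$c{\left(M \right)} = 2 M^{2}$ ($c{\left(M \right)} = M 2 M = 2 M^{2}$)
$w{\left(Y,G \right)} = 1 + G Y$
$c{\left(-3 \right)} \left(o{\left(-4 \right)} \left(w{\left(4,2 \right)} + 0\right) - 11\right) = 2 \left(-3\right)^{2} \left(- 4 \left(-3 - 4\right) \left(\left(1 + 2 \cdot 4\right) + 0\right) - 11\right) = 2 \cdot 9 \left(\left(-4\right) \left(-7\right) \left(\left(1 + 8\right) + 0\right) - 11\right) = 18 \left(28 \left(9 + 0\right) - 11\right) = 18 \left(28 \cdot 9 - 11\right) = 18 \left(252 - 11\right) = 18 \cdot 241 = 4338$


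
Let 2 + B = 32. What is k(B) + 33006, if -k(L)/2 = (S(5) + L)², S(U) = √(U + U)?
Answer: 31186 - 120*√10 ≈ 30807.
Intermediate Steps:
B = 30 (B = -2 + 32 = 30)
S(U) = √2*√U (S(U) = √(2*U) = √2*√U)
k(L) = -2*(L + √10)² (k(L) = -2*(√2*√5 + L)² = -2*(√10 + L)² = -2*(L + √10)²)
k(B) + 33006 = -2*(30 + √10)² + 33006 = 33006 - 2*(30 + √10)²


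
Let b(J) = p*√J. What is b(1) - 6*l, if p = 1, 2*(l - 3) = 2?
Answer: -23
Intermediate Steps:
l = 4 (l = 3 + (½)*2 = 3 + 1 = 4)
b(J) = √J (b(J) = 1*√J = √J)
b(1) - 6*l = √1 - 6*4 = 1 - 24 = -23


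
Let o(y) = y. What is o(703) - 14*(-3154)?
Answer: 44859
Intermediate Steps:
o(703) - 14*(-3154) = 703 - 14*(-3154) = 703 - 1*(-44156) = 703 + 44156 = 44859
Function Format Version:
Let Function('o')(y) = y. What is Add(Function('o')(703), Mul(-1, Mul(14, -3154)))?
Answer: 44859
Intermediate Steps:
Add(Function('o')(703), Mul(-1, Mul(14, -3154))) = Add(703, Mul(-1, Mul(14, -3154))) = Add(703, Mul(-1, -44156)) = Add(703, 44156) = 44859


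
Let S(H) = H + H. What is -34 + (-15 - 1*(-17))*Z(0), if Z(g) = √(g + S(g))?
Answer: -34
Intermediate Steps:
S(H) = 2*H
Z(g) = √3*√g (Z(g) = √(g + 2*g) = √(3*g) = √3*√g)
-34 + (-15 - 1*(-17))*Z(0) = -34 + (-15 - 1*(-17))*(√3*√0) = -34 + (-15 + 17)*(√3*0) = -34 + 2*0 = -34 + 0 = -34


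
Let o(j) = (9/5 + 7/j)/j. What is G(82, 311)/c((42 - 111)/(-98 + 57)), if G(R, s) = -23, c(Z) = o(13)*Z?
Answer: -34645/456 ≈ -75.976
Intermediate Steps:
o(j) = (9/5 + 7/j)/j (o(j) = (9*(1/5) + 7/j)/j = (9/5 + 7/j)/j)
c(Z) = 152*Z/845 (c(Z) = ((1/5)*(35 + 9*13)/13**2)*Z = ((1/5)*(1/169)*(35 + 117))*Z = ((1/5)*(1/169)*152)*Z = 152*Z/845)
G(82, 311)/c((42 - 111)/(-98 + 57)) = -23*845*(-98 + 57)/(152*(42 - 111)) = -23/(152*(-69/(-41))/845) = -23/(152*(-69*(-1/41))/845) = -23/((152/845)*(69/41)) = -23/10488/34645 = -23*34645/10488 = -34645/456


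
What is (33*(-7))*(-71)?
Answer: 16401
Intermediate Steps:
(33*(-7))*(-71) = -231*(-71) = 16401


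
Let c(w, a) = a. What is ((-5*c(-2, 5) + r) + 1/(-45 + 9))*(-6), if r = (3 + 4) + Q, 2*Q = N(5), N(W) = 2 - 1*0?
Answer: 613/6 ≈ 102.17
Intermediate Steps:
N(W) = 2 (N(W) = 2 + 0 = 2)
Q = 1 (Q = (½)*2 = 1)
r = 8 (r = (3 + 4) + 1 = 7 + 1 = 8)
((-5*c(-2, 5) + r) + 1/(-45 + 9))*(-6) = ((-5*5 + 8) + 1/(-45 + 9))*(-6) = ((-25 + 8) + 1/(-36))*(-6) = (-17 - 1/36)*(-6) = -613/36*(-6) = 613/6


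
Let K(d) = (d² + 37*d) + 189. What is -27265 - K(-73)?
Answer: -30082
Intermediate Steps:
K(d) = 189 + d² + 37*d
-27265 - K(-73) = -27265 - (189 + (-73)² + 37*(-73)) = -27265 - (189 + 5329 - 2701) = -27265 - 1*2817 = -27265 - 2817 = -30082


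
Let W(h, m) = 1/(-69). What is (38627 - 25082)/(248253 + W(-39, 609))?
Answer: 934605/17129456 ≈ 0.054561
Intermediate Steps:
W(h, m) = -1/69
(38627 - 25082)/(248253 + W(-39, 609)) = (38627 - 25082)/(248253 - 1/69) = 13545/(17129456/69) = 13545*(69/17129456) = 934605/17129456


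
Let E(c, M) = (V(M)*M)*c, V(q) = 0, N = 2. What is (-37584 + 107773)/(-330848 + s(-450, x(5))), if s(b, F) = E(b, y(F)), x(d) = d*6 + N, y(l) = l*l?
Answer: -10027/47264 ≈ -0.21215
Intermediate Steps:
y(l) = l**2
x(d) = 2 + 6*d (x(d) = d*6 + 2 = 6*d + 2 = 2 + 6*d)
E(c, M) = 0 (E(c, M) = (0*M)*c = 0*c = 0)
s(b, F) = 0
(-37584 + 107773)/(-330848 + s(-450, x(5))) = (-37584 + 107773)/(-330848 + 0) = 70189/(-330848) = 70189*(-1/330848) = -10027/47264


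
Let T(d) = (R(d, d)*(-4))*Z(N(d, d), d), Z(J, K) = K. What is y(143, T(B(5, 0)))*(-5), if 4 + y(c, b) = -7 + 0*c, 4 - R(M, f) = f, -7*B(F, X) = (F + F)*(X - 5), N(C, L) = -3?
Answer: 55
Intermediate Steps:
B(F, X) = -2*F*(-5 + X)/7 (B(F, X) = -(F + F)*(X - 5)/7 = -2*F*(-5 + X)/7)
R(M, f) = 4 - f
T(d) = d*(-16 + 4*d) (T(d) = ((4 - d)*(-4))*d = (-16 + 4*d)*d = d*(-16 + 4*d))
y(c, b) = -11 (y(c, b) = -4 + (-7 + 0*c) = -4 + (-7 + 0) = -4 - 7 = -11)
y(143, T(B(5, 0)))*(-5) = -11*(-5) = 55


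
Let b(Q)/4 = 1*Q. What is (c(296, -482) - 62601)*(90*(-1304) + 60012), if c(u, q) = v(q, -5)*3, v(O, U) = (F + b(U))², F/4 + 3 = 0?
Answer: 3413869092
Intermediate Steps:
F = -12 (F = -12 + 4*0 = -12 + 0 = -12)
b(Q) = 4*Q (b(Q) = 4*(1*Q) = 4*Q)
v(O, U) = (-12 + 4*U)²
c(u, q) = 3072 (c(u, q) = (16*(-3 - 5)²)*3 = (16*(-8)²)*3 = (16*64)*3 = 1024*3 = 3072)
(c(296, -482) - 62601)*(90*(-1304) + 60012) = (3072 - 62601)*(90*(-1304) + 60012) = -59529*(-117360 + 60012) = -59529*(-57348) = 3413869092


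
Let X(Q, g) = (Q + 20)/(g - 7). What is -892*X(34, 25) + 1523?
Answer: -1153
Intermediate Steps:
X(Q, g) = (20 + Q)/(-7 + g)
-892*X(34, 25) + 1523 = -892*(20 + 34)/(-7 + 25) + 1523 = -892*54/18 + 1523 = -446*54/9 + 1523 = -892*3 + 1523 = -2676 + 1523 = -1153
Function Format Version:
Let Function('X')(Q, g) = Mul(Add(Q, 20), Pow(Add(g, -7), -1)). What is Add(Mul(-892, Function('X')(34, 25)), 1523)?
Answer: -1153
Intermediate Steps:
Function('X')(Q, g) = Mul(Pow(Add(-7, g), -1), Add(20, Q)) (Function('X')(Q, g) = Mul(Add(20, Q), Pow(Add(-7, g), -1)) = Mul(Pow(Add(-7, g), -1), Add(20, Q)))
Add(Mul(-892, Function('X')(34, 25)), 1523) = Add(Mul(-892, Mul(Pow(Add(-7, 25), -1), Add(20, 34))), 1523) = Add(Mul(-892, Mul(Pow(18, -1), 54)), 1523) = Add(Mul(-892, Mul(Rational(1, 18), 54)), 1523) = Add(Mul(-892, 3), 1523) = Add(-2676, 1523) = -1153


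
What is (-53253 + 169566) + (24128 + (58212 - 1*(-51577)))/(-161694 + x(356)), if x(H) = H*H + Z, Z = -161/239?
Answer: 46275115016/397863 ≈ 1.1631e+5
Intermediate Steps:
Z = -161/239 (Z = -161*1/239 = -161/239 ≈ -0.67364)
x(H) = -161/239 + H² (x(H) = H*H - 161/239 = H² - 161/239 = -161/239 + H²)
(-53253 + 169566) + (24128 + (58212 - 1*(-51577)))/(-161694 + x(356)) = (-53253 + 169566) + (24128 + (58212 - 1*(-51577)))/(-161694 + (-161/239 + 356²)) = 116313 + (24128 + (58212 + 51577))/(-161694 + (-161/239 + 126736)) = 116313 + (24128 + 109789)/(-161694 + 30289743/239) = 116313 + 133917/(-8355123/239) = 116313 + 133917*(-239/8355123) = 116313 - 1524103/397863 = 46275115016/397863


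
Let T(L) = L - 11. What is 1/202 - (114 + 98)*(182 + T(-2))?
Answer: -7237255/202 ≈ -35828.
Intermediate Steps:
T(L) = -11 + L
1/202 - (114 + 98)*(182 + T(-2)) = 1/202 - (114 + 98)*(182 + (-11 - 2)) = 1/202 - 212*(182 - 13) = 1/202 - 212*169 = 1/202 - 1*35828 = 1/202 - 35828 = -7237255/202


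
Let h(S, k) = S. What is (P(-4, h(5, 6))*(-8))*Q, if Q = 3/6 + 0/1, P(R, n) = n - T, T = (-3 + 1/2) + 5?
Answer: -10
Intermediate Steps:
T = 5/2 (T = (-3 + 1/2) + 5 = -5/2 + 5 = 5/2 ≈ 2.5000)
P(R, n) = -5/2 + n (P(R, n) = n - 1*5/2 = n - 5/2 = -5/2 + n)
Q = 1/2 (Q = 3*(1/6) + 0*1 = 1/2 + 0 = 1/2 ≈ 0.50000)
(P(-4, h(5, 6))*(-8))*Q = ((-5/2 + 5)*(-8))*(1/2) = ((5/2)*(-8))*(1/2) = -20*1/2 = -10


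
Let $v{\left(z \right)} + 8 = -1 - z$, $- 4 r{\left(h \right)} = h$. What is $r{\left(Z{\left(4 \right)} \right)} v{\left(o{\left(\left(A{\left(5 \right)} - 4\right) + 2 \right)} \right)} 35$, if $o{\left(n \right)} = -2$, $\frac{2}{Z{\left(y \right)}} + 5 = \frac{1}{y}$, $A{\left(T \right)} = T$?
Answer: $- \frac{490}{19} \approx -25.789$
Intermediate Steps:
$Z{\left(y \right)} = \frac{2}{-5 + \frac{1}{y}}$
$r{\left(h \right)} = - \frac{h}{4}$
$v{\left(z \right)} = -9 - z$ ($v{\left(z \right)} = -8 - \left(1 + z\right) = -9 - z$)
$r{\left(Z{\left(4 \right)} \right)} v{\left(o{\left(\left(A{\left(5 \right)} - 4\right) + 2 \right)} \right)} 35 = - \frac{\left(-2\right) 4 \frac{1}{-1 + 5 \cdot 4}}{4} \left(-9 - -2\right) 35 = - \frac{\left(-2\right) 4 \frac{1}{-1 + 20}}{4} \left(-9 + 2\right) 35 = - \frac{\left(-2\right) 4 \cdot \frac{1}{19}}{4} \left(-7\right) 35 = \left(- \frac{1}{4}\right) \left(- \frac{8}{19}\right) \left(-7\right) 35 = \frac{2}{19} \left(-7\right) 35 = \left(- \frac{14}{19}\right) 35 = - \frac{490}{19}$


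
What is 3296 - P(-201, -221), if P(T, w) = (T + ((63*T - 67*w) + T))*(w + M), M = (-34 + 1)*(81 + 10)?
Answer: 5619504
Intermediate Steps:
M = -3003 (M = -33*91 = -3003)
P(T, w) = (-3003 + w)*(-67*w + 65*T) (P(T, w) = (T + ((63*T - 67*w) + T))*(w - 3003) = (T + ((-67*w + 63*T) + T))*(-3003 + w) = (T + (-67*w + 64*T))*(-3003 + w) = (-67*w + 65*T)*(-3003 + w) = (-3003 + w)*(-67*w + 65*T))
3296 - P(-201, -221) = 3296 - (-195195*(-201) - 67*(-221)² + 201201*(-221) + 65*(-201)*(-221)) = 3296 - (39234195 - 67*48841 - 44465421 + 2887365) = 3296 - (39234195 - 3272347 - 44465421 + 2887365) = 3296 - 1*(-5616208) = 3296 + 5616208 = 5619504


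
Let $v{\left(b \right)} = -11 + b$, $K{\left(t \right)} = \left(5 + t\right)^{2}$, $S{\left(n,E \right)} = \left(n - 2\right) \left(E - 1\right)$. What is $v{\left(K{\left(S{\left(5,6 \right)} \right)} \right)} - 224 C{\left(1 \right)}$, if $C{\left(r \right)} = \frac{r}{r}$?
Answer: $165$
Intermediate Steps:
$C{\left(r \right)} = 1$
$S{\left(n,E \right)} = \left(-1 + E\right) \left(-2 + n\right)$ ($S{\left(n,E \right)} = \left(-2 + n\right) \left(-1 + E\right) = \left(-1 + E\right) \left(-2 + n\right)$)
$v{\left(K{\left(S{\left(5,6 \right)} \right)} \right)} - 224 C{\left(1 \right)} = \left(-11 + \left(5 + \left(2 - 5 - 12 + 6 \cdot 5\right)\right)^{2}\right) - 224 = \left(-11 + \left(5 + \left(2 - 5 - 12 + 30\right)\right)^{2}\right) - 224 = \left(-11 + \left(5 + 15\right)^{2}\right) - 224 = \left(-11 + 20^{2}\right) - 224 = \left(-11 + 400\right) - 224 = 389 - 224 = 165$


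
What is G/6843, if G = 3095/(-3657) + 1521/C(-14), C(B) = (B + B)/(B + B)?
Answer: 5559202/25024851 ≈ 0.22215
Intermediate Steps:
C(B) = 1 (C(B) = (2*B)/((2*B)) = (2*B)*(1/(2*B)) = 1)
G = 5559202/3657 (G = 3095/(-3657) + 1521/1 = 3095*(-1/3657) + 1521*1 = -3095/3657 + 1521 = 5559202/3657 ≈ 1520.2)
G/6843 = (5559202/3657)/6843 = (5559202/3657)*(1/6843) = 5559202/25024851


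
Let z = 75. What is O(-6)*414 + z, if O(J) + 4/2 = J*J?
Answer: 14151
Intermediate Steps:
O(J) = -2 + J**2 (O(J) = -2 + J*J = -2 + J**2)
O(-6)*414 + z = (-2 + (-6)**2)*414 + 75 = (-2 + 36)*414 + 75 = 34*414 + 75 = 14076 + 75 = 14151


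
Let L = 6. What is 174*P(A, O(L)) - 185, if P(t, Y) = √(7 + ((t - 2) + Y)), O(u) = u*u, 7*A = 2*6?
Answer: -185 + 174*√2093/7 ≈ 952.20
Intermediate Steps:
A = 12/7 (A = (2*6)/7 = (⅐)*12 = 12/7 ≈ 1.7143)
O(u) = u²
P(t, Y) = √(5 + Y + t) (P(t, Y) = √(7 + ((-2 + t) + Y)) = √(7 + (-2 + Y + t)) = √(5 + Y + t))
174*P(A, O(L)) - 185 = 174*√(5 + 6² + 12/7) - 185 = 174*√(5 + 36 + 12/7) - 185 = 174*√(299/7) - 185 = 174*(√2093/7) - 185 = 174*√2093/7 - 185 = -185 + 174*√2093/7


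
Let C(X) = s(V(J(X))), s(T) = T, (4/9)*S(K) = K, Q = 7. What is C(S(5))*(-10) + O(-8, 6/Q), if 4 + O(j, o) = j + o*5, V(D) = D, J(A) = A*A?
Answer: -71307/56 ≈ -1273.3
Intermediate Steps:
J(A) = A**2
S(K) = 9*K/4
O(j, o) = -4 + j + 5*o (O(j, o) = -4 + (j + o*5) = -4 + (j + 5*o) = -4 + j + 5*o)
C(X) = X**2
C(S(5))*(-10) + O(-8, 6/Q) = ((9/4)*5)**2*(-10) + (-4 - 8 + 5*(6/7)) = (45/4)**2*(-10) + (-4 - 8 + 5*(6*(1/7))) = (2025/16)*(-10) + (-4 - 8 + 5*(6/7)) = -10125/8 + (-4 - 8 + 30/7) = -10125/8 - 54/7 = -71307/56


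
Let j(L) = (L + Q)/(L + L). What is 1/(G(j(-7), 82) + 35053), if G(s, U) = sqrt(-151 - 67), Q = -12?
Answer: 35053/1228713027 - I*sqrt(218)/1228713027 ≈ 2.8528e-5 - 1.2016e-8*I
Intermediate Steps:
j(L) = (-12 + L)/(2*L) (j(L) = (L - 12)/(L + L) = (-12 + L)/((2*L)) = (-12 + L)*(1/(2*L)) = (-12 + L)/(2*L))
G(s, U) = I*sqrt(218) (G(s, U) = sqrt(-218) = I*sqrt(218))
1/(G(j(-7), 82) + 35053) = 1/(I*sqrt(218) + 35053) = 1/(35053 + I*sqrt(218))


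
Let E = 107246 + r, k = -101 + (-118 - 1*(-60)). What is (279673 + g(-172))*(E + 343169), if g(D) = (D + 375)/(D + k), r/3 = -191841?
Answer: -11581442728480/331 ≈ -3.4989e+10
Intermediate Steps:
k = -159 (k = -101 + (-118 + 60) = -101 - 58 = -159)
r = -575523 (r = 3*(-191841) = -575523)
g(D) = (375 + D)/(-159 + D) (g(D) = (D + 375)/(D - 159) = (375 + D)/(-159 + D))
E = -468277 (E = 107246 - 575523 = -468277)
(279673 + g(-172))*(E + 343169) = (279673 + (375 - 172)/(-159 - 172))*(-468277 + 343169) = (279673 + 203/(-331))*(-125108) = (279673 - 1/331*203)*(-125108) = (279673 - 203/331)*(-125108) = (92571560/331)*(-125108) = -11581442728480/331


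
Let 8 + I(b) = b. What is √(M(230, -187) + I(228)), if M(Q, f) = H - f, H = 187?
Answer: 3*√66 ≈ 24.372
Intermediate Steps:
I(b) = -8 + b
M(Q, f) = 187 - f
√(M(230, -187) + I(228)) = √((187 - 1*(-187)) + (-8 + 228)) = √((187 + 187) + 220) = √(374 + 220) = √594 = 3*√66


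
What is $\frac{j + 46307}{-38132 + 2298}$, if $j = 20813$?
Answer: $- \frac{33560}{17917} \approx -1.8731$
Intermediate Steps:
$\frac{j + 46307}{-38132 + 2298} = \frac{20813 + 46307}{-38132 + 2298} = \frac{67120}{-35834} = 67120 \left(- \frac{1}{35834}\right) = - \frac{33560}{17917}$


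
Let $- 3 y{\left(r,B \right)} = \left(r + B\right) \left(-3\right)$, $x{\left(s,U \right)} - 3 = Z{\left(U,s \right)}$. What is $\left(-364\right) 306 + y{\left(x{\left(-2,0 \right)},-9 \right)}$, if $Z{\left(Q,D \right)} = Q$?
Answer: $-111390$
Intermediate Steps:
$x{\left(s,U \right)} = 3 + U$
$y{\left(r,B \right)} = B + r$ ($y{\left(r,B \right)} = - \frac{\left(r + B\right) \left(-3\right)}{3} = - \frac{\left(B + r\right) \left(-3\right)}{3} = - \frac{- 3 B - 3 r}{3} = B + r$)
$\left(-364\right) 306 + y{\left(x{\left(-2,0 \right)},-9 \right)} = \left(-364\right) 306 + \left(-9 + \left(3 + 0\right)\right) = -111384 + \left(-9 + 3\right) = -111384 - 6 = -111390$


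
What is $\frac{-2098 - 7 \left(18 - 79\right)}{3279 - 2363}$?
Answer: $- \frac{1671}{916} \approx -1.8242$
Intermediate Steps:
$\frac{-2098 - 7 \left(18 - 79\right)}{3279 - 2363} = \frac{-2098 - -427}{916} = \left(-2098 + 427\right) \frac{1}{916} = \left(-1671\right) \frac{1}{916} = - \frac{1671}{916}$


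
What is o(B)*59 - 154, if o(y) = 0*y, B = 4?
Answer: -154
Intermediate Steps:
o(y) = 0
o(B)*59 - 154 = 0*59 - 154 = 0 - 154 = -154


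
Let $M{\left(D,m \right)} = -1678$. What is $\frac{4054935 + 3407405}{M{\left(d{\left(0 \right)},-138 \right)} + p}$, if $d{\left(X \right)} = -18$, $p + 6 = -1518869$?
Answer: $- \frac{7462340}{1520553} \approx -4.9076$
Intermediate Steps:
$p = -1518875$ ($p = -6 - 1518869 = -1518875$)
$\frac{4054935 + 3407405}{M{\left(d{\left(0 \right)},-138 \right)} + p} = \frac{4054935 + 3407405}{-1678 - 1518875} = \frac{7462340}{-1520553} = 7462340 \left(- \frac{1}{1520553}\right) = - \frac{7462340}{1520553}$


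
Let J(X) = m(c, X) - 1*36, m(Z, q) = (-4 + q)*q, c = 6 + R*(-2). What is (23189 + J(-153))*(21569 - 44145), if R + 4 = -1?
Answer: -1065000224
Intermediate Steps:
R = -5 (R = -4 - 1 = -5)
c = 16 (c = 6 - 5*(-2) = 6 + 10 = 16)
m(Z, q) = q*(-4 + q)
J(X) = -36 + X*(-4 + X) (J(X) = X*(-4 + X) - 1*36 = X*(-4 + X) - 36 = -36 + X*(-4 + X))
(23189 + J(-153))*(21569 - 44145) = (23189 + (-36 - 153*(-4 - 153)))*(21569 - 44145) = (23189 + (-36 - 153*(-157)))*(-22576) = (23189 + (-36 + 24021))*(-22576) = (23189 + 23985)*(-22576) = 47174*(-22576) = -1065000224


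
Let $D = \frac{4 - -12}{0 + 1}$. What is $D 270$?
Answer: $4320$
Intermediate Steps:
$D = 16$ ($D = \frac{4 + 12}{1} = 16 \cdot 1 = 16$)
$D 270 = 16 \cdot 270 = 4320$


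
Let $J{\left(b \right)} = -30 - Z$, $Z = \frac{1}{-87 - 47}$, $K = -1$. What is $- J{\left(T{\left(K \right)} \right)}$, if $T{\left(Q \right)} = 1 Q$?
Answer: $\frac{4019}{134} \approx 29.993$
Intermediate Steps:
$Z = - \frac{1}{134}$ ($Z = \frac{1}{-134} = - \frac{1}{134} \approx -0.0074627$)
$T{\left(Q \right)} = Q$
$J{\left(b \right)} = - \frac{4019}{134}$ ($J{\left(b \right)} = -30 - - \frac{1}{134} = -30 + \frac{1}{134} = - \frac{4019}{134}$)
$- J{\left(T{\left(K \right)} \right)} = \left(-1\right) \left(- \frac{4019}{134}\right) = \frac{4019}{134}$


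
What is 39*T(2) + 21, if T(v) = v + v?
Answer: 177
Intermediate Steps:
T(v) = 2*v
39*T(2) + 21 = 39*(2*2) + 21 = 39*4 + 21 = 156 + 21 = 177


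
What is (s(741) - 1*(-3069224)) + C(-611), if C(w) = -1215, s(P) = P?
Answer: 3068750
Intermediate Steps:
(s(741) - 1*(-3069224)) + C(-611) = (741 - 1*(-3069224)) - 1215 = (741 + 3069224) - 1215 = 3069965 - 1215 = 3068750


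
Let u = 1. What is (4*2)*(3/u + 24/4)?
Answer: 72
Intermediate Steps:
(4*2)*(3/u + 24/4) = (4*2)*(3/1 + 24/4) = 8*(3*1 + 24*(¼)) = 8*(3 + 6) = 8*9 = 72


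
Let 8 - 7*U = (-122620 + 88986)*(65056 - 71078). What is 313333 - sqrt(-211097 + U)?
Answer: 313333 - I*sqrt(1428151333)/7 ≈ 3.1333e+5 - 5398.7*I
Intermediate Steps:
U = -202543940/7 (U = 8/7 - (-122620 + 88986)*(65056 - 71078)/7 = 8/7 - (-33634)*(-6022)/7 = 8/7 - 1/7*202543948 = 8/7 - 202543948/7 = -202543940/7 ≈ -2.8935e+7)
313333 - sqrt(-211097 + U) = 313333 - sqrt(-211097 - 202543940/7) = 313333 - sqrt(-204021619/7) = 313333 - I*sqrt(1428151333)/7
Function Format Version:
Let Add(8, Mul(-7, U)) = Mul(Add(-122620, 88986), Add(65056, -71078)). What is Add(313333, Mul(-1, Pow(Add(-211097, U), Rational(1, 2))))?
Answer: Add(313333, Mul(Rational(-1, 7), I, Pow(1428151333, Rational(1, 2)))) ≈ Add(3.1333e+5, Mul(-5398.7, I))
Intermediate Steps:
U = Rational(-202543940, 7) (U = Add(Rational(8, 7), Mul(Rational(-1, 7), Mul(Add(-122620, 88986), Add(65056, -71078)))) = Add(Rational(8, 7), Mul(Rational(-1, 7), Mul(-33634, -6022))) = Add(Rational(8, 7), Mul(Rational(-1, 7), 202543948)) = Add(Rational(8, 7), Rational(-202543948, 7)) = Rational(-202543940, 7) ≈ -2.8935e+7)
Add(313333, Mul(-1, Pow(Add(-211097, U), Rational(1, 2)))) = Add(313333, Mul(-1, Pow(Add(-211097, Rational(-202543940, 7)), Rational(1, 2)))) = Add(313333, Mul(-1, Pow(Rational(-204021619, 7), Rational(1, 2)))) = Add(313333, Mul(-1, Mul(Rational(1, 7), I, Pow(1428151333, Rational(1, 2))))) = Add(313333, Mul(Rational(-1, 7), I, Pow(1428151333, Rational(1, 2))))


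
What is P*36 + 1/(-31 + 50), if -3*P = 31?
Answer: -7067/19 ≈ -371.95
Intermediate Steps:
P = -31/3 (P = -⅓*31 = -31/3 ≈ -10.333)
P*36 + 1/(-31 + 50) = -31/3*36 + 1/(-31 + 50) = -372 + 1/19 = -7067/19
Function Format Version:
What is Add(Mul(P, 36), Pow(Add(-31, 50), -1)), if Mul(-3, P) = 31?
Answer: Rational(-7067, 19) ≈ -371.95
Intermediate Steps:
P = Rational(-31, 3) (P = Mul(Rational(-1, 3), 31) = Rational(-31, 3) ≈ -10.333)
Add(Mul(P, 36), Pow(Add(-31, 50), -1)) = Add(Mul(Rational(-31, 3), 36), Pow(Add(-31, 50), -1)) = Add(-372, Pow(19, -1)) = Add(-372, Rational(1, 19)) = Rational(-7067, 19)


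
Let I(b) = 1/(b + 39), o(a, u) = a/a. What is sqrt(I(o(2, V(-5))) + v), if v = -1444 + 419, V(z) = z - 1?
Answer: I*sqrt(409990)/20 ≈ 32.015*I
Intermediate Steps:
V(z) = -1 + z
o(a, u) = 1
I(b) = 1/(39 + b)
v = -1025
sqrt(I(o(2, V(-5))) + v) = sqrt(1/(39 + 1) - 1025) = sqrt(1/40 - 1025) = sqrt(-40999/40) = I*sqrt(409990)/20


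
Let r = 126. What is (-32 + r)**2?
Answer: 8836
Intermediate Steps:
(-32 + r)**2 = (-32 + 126)**2 = 94**2 = 8836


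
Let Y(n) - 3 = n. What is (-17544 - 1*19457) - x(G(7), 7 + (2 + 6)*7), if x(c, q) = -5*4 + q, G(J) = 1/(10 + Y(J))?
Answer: -37044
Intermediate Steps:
Y(n) = 3 + n
G(J) = 1/(13 + J) (G(J) = 1/(10 + (3 + J)) = 1/(13 + J))
x(c, q) = -20 + q
(-17544 - 1*19457) - x(G(7), 7 + (2 + 6)*7) = (-17544 - 1*19457) - (-20 + (7 + (2 + 6)*7)) = (-17544 - 19457) - (-20 + (7 + 8*7)) = -37001 - (-20 + (7 + 56)) = -37001 - (-20 + 63) = -37001 - 1*43 = -37001 - 43 = -37044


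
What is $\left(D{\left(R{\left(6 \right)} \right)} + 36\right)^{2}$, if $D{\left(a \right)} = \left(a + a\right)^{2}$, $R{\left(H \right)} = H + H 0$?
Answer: $32400$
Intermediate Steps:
$R{\left(H \right)} = H$ ($R{\left(H \right)} = H + 0 = H$)
$D{\left(a \right)} = 4 a^{2}$ ($D{\left(a \right)} = \left(2 a\right)^{2} = 4 a^{2}$)
$\left(D{\left(R{\left(6 \right)} \right)} + 36\right)^{2} = \left(4 \cdot 6^{2} + 36\right)^{2} = \left(4 \cdot 36 + 36\right)^{2} = \left(144 + 36\right)^{2} = 180^{2} = 32400$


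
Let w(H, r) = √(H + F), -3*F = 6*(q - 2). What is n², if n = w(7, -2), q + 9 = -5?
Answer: 39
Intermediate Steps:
q = -14 (q = -9 - 5 = -14)
F = 32 (F = -2*(-14 - 2) = -2*(-16) = -⅓*(-96) = 32)
w(H, r) = √(32 + H) (w(H, r) = √(H + 32) = √(32 + H))
n = √39 (n = √(32 + 7) = √39 ≈ 6.2450)
n² = (√39)² = 39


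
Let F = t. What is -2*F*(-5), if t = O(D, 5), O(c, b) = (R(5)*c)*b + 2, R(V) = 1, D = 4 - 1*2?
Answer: 120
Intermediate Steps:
D = 2 (D = 4 - 2 = 2)
O(c, b) = 2 + b*c (O(c, b) = (1*c)*b + 2 = c*b + 2 = b*c + 2 = 2 + b*c)
t = 12 (t = 2 + 5*2 = 2 + 10 = 12)
F = 12
-2*F*(-5) = -2*12*(-5) = -24*(-5) = 120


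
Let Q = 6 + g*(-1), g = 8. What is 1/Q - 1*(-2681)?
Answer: 5361/2 ≈ 2680.5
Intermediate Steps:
Q = -2 (Q = 6 + 8*(-1) = 6 - 8 = -2)
1/Q - 1*(-2681) = 1/(-2) - 1*(-2681) = -1/2 + 2681 = 5361/2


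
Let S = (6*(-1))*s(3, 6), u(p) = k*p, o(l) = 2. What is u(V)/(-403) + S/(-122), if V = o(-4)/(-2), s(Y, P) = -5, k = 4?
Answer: -5801/24583 ≈ -0.23598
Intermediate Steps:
V = -1 (V = 2/(-2) = 2*(-1/2) = -1)
u(p) = 4*p
S = 30 (S = (6*(-1))*(-5) = -6*(-5) = 30)
u(V)/(-403) + S/(-122) = (4*(-1))/(-403) + 30/(-122) = -4*(-1/403) + 30*(-1/122) = 4/403 - 15/61 = -5801/24583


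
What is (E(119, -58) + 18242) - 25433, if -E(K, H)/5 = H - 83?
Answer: -6486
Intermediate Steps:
E(K, H) = 415 - 5*H (E(K, H) = -5*(H - 83) = -5*(-83 + H) = 415 - 5*H)
(E(119, -58) + 18242) - 25433 = ((415 - 5*(-58)) + 18242) - 25433 = ((415 + 290) + 18242) - 25433 = (705 + 18242) - 25433 = 18947 - 25433 = -6486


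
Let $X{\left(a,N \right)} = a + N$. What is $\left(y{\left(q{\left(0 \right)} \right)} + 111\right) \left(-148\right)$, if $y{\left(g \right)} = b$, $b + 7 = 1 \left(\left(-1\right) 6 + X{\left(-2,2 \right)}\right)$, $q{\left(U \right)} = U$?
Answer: $-14504$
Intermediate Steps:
$X{\left(a,N \right)} = N + a$
$b = -13$ ($b = -7 + 1 \left(\left(-1\right) 6 + \left(2 - 2\right)\right) = -7 + 1 \left(-6 + 0\right) = -7 + 1 \left(-6\right) = -7 - 6 = -13$)
$y{\left(g \right)} = -13$
$\left(y{\left(q{\left(0 \right)} \right)} + 111\right) \left(-148\right) = \left(-13 + 111\right) \left(-148\right) = 98 \left(-148\right) = -14504$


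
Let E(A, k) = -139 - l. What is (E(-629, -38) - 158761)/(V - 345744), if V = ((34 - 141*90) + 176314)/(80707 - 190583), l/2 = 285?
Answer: 8760962860/18994565701 ≈ 0.46124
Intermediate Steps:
l = 570 (l = 2*285 = 570)
E(A, k) = -709 (E(A, k) = -139 - 1*570 = -139 - 570 = -709)
V = -81829/54938 (V = ((34 - 12690) + 176314)/(-109876) = (-12656 + 176314)*(-1/109876) = 163658*(-1/109876) = -81829/54938 ≈ -1.4895)
(E(-629, -38) - 158761)/(V - 345744) = (-709 - 158761)/(-81829/54938 - 345744) = -159470/(-18994565701/54938) = -159470*(-54938/18994565701) = 8760962860/18994565701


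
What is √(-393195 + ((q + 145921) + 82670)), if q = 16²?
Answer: 2*I*√41087 ≈ 405.4*I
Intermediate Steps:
q = 256
√(-393195 + ((q + 145921) + 82670)) = √(-393195 + ((256 + 145921) + 82670)) = √(-393195 + (146177 + 82670)) = √(-393195 + 228847) = √(-164348) = 2*I*√41087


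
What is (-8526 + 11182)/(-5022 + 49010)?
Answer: 664/10997 ≈ 0.060380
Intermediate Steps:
(-8526 + 11182)/(-5022 + 49010) = 2656/43988 = 2656*(1/43988) = 664/10997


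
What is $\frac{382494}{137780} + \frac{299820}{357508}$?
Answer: $\frac{22256733069}{6157181530} \approx 3.6148$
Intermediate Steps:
$\frac{382494}{137780} + \frac{299820}{357508} = 382494 \cdot \frac{1}{137780} + 299820 \cdot \frac{1}{357508} = \frac{191247}{68890} + \frac{74955}{89377} = \frac{22256733069}{6157181530}$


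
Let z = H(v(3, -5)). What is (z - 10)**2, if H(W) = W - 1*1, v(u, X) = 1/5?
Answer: 2916/25 ≈ 116.64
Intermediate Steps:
v(u, X) = 1/5
H(W) = -1 + W (H(W) = W - 1 = -1 + W)
z = -4/5 (z = -1 + 1/5 = -4/5 ≈ -0.80000)
(z - 10)**2 = (-4/5 - 10)**2 = (-54/5)**2 = 2916/25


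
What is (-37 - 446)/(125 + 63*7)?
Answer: -483/566 ≈ -0.85336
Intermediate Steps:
(-37 - 446)/(125 + 63*7) = -483/(125 + 441) = -483/566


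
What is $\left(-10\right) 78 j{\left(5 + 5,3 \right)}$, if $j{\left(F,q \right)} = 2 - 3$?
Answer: $780$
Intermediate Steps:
$j{\left(F,q \right)} = -1$ ($j{\left(F,q \right)} = 2 - 3 = -1$)
$\left(-10\right) 78 j{\left(5 + 5,3 \right)} = \left(-10\right) 78 \left(-1\right) = \left(-780\right) \left(-1\right) = 780$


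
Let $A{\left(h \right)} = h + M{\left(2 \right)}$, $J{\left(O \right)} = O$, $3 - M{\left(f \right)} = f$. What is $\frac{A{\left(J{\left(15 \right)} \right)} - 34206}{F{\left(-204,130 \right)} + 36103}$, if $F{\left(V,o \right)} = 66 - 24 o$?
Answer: $- \frac{34190}{33049} \approx -1.0345$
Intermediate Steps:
$M{\left(f \right)} = 3 - f$
$A{\left(h \right)} = 1 + h$ ($A{\left(h \right)} = h + \left(3 - 2\right) = h + 1 = 1 + h$)
$\frac{A{\left(J{\left(15 \right)} \right)} - 34206}{F{\left(-204,130 \right)} + 36103} = \frac{\left(1 + 15\right) - 34206}{\left(66 - 3120\right) + 36103} = \frac{16 - 34206}{\left(66 - 3120\right) + 36103} = - \frac{34190}{-3054 + 36103} = - \frac{34190}{33049}$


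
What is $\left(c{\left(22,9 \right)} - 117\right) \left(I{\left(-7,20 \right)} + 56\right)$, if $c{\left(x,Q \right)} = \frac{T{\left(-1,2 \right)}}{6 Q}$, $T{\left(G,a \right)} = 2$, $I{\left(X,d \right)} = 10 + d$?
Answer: $- \frac{271588}{27} \approx -10059.0$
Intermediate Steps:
$c{\left(x,Q \right)} = \frac{1}{3 Q}$ ($c{\left(x,Q \right)} = \frac{2}{6 Q} = 2 \frac{1}{6 Q} = \frac{1}{3 Q}$)
$\left(c{\left(22,9 \right)} - 117\right) \left(I{\left(-7,20 \right)} + 56\right) = \left(\frac{1}{3 \cdot 9} - 117\right) \left(\left(10 + 20\right) + 56\right) = \left(\frac{1}{3} \cdot \frac{1}{9} - 117\right) \left(30 + 56\right) = \left(\frac{1}{27} - 117\right) 86 = \left(- \frac{3158}{27}\right) 86 = - \frac{271588}{27}$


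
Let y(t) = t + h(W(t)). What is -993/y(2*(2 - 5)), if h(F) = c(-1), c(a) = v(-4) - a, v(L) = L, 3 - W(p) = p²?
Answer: 331/3 ≈ 110.33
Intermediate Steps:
W(p) = 3 - p²
c(a) = -4 - a
h(F) = -3 (h(F) = -4 - 1*(-1) = -4 + 1 = -3)
y(t) = -3 + t (y(t) = t - 3 = -3 + t)
-993/y(2*(2 - 5)) = -993/(-3 + 2*(2 - 5)) = -993/(-3 + 2*(-3)) = -993/(-3 - 6) = -993/(-9) = -993*(-⅑) = 331/3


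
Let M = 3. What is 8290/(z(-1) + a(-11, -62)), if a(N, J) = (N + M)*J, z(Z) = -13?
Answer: 8290/483 ≈ 17.164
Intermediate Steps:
a(N, J) = J*(3 + N) (a(N, J) = (N + 3)*J = (3 + N)*J = J*(3 + N))
8290/(z(-1) + a(-11, -62)) = 8290/(-13 - 62*(3 - 11)) = 8290/(-13 - 62*(-8)) = 8290/(-13 + 496) = 8290/483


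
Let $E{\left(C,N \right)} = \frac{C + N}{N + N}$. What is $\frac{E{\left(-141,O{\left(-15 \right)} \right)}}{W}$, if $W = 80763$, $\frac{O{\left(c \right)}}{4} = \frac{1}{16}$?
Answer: $- \frac{563}{161526} \approx -0.0034855$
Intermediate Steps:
$O{\left(c \right)} = \frac{1}{4}$ ($O{\left(c \right)} = \frac{4}{16} = 4 \cdot \frac{1}{16} = \frac{1}{4}$)
$E{\left(C,N \right)} = \frac{C + N}{2 N}$
$\frac{E{\left(-141,O{\left(-15 \right)} \right)}}{W} = \frac{\frac{1}{2} \frac{1}{\frac{1}{4}} \left(-141 + \frac{1}{4}\right)}{80763} = \frac{1}{2} \cdot 4 \left(- \frac{563}{4}\right) \frac{1}{80763} = \left(- \frac{563}{2}\right) \frac{1}{80763} = - \frac{563}{161526}$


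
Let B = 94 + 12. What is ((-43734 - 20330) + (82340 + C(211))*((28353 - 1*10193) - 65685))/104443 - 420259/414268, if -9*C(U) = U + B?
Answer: -14584446301401101/389406534516 ≈ -37453.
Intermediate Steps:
B = 106
C(U) = -106/9 - U/9 (C(U) = -(U + 106)/9 = -(106 + U)/9 = -106/9 - U/9)
((-43734 - 20330) + (82340 + C(211))*((28353 - 1*10193) - 65685))/104443 - 420259/414268 = ((-43734 - 20330) + (82340 + (-106/9 - ⅑*211))*((28353 - 1*10193) - 65685))/104443 - 420259/414268 = (-64064 + (82340 + (-106/9 - 211/9))*((28353 - 10193) - 65685))*(1/104443) - 420259*1/414268 = (-64064 + (82340 - 317/9)*(18160 - 65685))*(1/104443) - 420259/414268 = (-64064 + (740743/9)*(-47525))*(1/104443) - 420259/414268 = (-64064 - 35203811075/9)*(1/104443) - 420259/414268 = -35204387651/9*1/104443 - 420259/414268 = -35204387651/939987 - 420259/414268 = -14584446301401101/389406534516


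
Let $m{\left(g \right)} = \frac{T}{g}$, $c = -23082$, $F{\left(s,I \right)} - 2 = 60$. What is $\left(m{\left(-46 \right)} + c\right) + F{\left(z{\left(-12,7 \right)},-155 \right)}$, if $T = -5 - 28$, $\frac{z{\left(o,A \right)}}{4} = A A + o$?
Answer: $- \frac{1058887}{46} \approx -23019.0$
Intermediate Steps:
$z{\left(o,A \right)} = 4 o + 4 A^{2}$ ($z{\left(o,A \right)} = 4 \left(A A + o\right) = 4 \left(A^{2} + o\right) = 4 \left(o + A^{2}\right) = 4 o + 4 A^{2}$)
$T = -33$ ($T = -5 - 28 = -33$)
$F{\left(s,I \right)} = 62$ ($F{\left(s,I \right)} = 2 + 60 = 62$)
$m{\left(g \right)} = - \frac{33}{g}$
$\left(m{\left(-46 \right)} + c\right) + F{\left(z{\left(-12,7 \right)},-155 \right)} = \left(- \frac{33}{-46} - 23082\right) + 62 = \left(\left(-33\right) \left(- \frac{1}{46}\right) - 23082\right) + 62 = \left(\frac{33}{46} - 23082\right) + 62 = - \frac{1061739}{46} + 62 = - \frac{1058887}{46}$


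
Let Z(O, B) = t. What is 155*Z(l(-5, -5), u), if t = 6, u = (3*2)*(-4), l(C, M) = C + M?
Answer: 930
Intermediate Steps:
u = -24 (u = 6*(-4) = -24)
Z(O, B) = 6
155*Z(l(-5, -5), u) = 155*6 = 930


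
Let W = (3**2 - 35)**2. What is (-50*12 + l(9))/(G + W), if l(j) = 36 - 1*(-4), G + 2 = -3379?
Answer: 112/541 ≈ 0.20702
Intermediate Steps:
G = -3381 (G = -2 - 3379 = -3381)
W = 676 (W = (9 - 35)**2 = (-26)**2 = 676)
l(j) = 40 (l(j) = 36 + 4 = 40)
(-50*12 + l(9))/(G + W) = (-50*12 + 40)/(-3381 + 676) = (-600 + 40)/(-2705) = -560*(-1/2705) = 112/541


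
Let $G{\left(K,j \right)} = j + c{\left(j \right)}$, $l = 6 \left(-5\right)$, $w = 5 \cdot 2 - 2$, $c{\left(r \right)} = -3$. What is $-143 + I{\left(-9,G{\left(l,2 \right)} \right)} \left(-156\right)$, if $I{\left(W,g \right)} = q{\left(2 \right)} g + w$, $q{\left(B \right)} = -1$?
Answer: $-1547$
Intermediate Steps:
$w = 8$ ($w = 10 - 2 = 8$)
$l = -30$
$G{\left(K,j \right)} = -3 + j$ ($G{\left(K,j \right)} = j - 3 = -3 + j$)
$I{\left(W,g \right)} = 8 - g$ ($I{\left(W,g \right)} = - g + 8 = 8 - g$)
$-143 + I{\left(-9,G{\left(l,2 \right)} \right)} \left(-156\right) = -143 + \left(8 - \left(-3 + 2\right)\right) \left(-156\right) = -143 + \left(8 - -1\right) \left(-156\right) = -143 + \left(8 + 1\right) \left(-156\right) = -143 + 9 \left(-156\right) = -143 - 1404 = -1547$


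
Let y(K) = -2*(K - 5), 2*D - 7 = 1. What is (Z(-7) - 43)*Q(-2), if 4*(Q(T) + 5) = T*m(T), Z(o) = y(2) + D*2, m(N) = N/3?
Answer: 406/3 ≈ 135.33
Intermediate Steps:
D = 4 (D = 7/2 + (½)*1 = 7/2 + ½ = 4)
m(N) = N/3 (m(N) = N*(⅓) = N/3)
y(K) = 10 - 2*K (y(K) = -2*(-5 + K) = 10 - 2*K)
Z(o) = 14 (Z(o) = (10 - 2*2) + 4*2 = (10 - 4) + 8 = 6 + 8 = 14)
Q(T) = -5 + T²/12 (Q(T) = -5 + (T*(T/3))/4 = -5 + (T²/3)/4 = -5 + T²/12)
(Z(-7) - 43)*Q(-2) = (14 - 43)*(-5 + (1/12)*(-2)²) = -29*(-5 + (1/12)*4) = -29*(-5 + ⅓) = -29*(-14/3) = 406/3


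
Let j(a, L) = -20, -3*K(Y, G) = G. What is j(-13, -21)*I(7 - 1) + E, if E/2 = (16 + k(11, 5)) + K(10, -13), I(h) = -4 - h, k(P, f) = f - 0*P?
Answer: 752/3 ≈ 250.67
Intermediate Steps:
K(Y, G) = -G/3
k(P, f) = f (k(P, f) = f - 1*0 = f + 0 = f)
E = 152/3 (E = 2*((16 + 5) - ⅓*(-13)) = 2*(21 + 13/3) = 2*(76/3) = 152/3 ≈ 50.667)
j(-13, -21)*I(7 - 1) + E = -20*(-4 - (7 - 1)) + 152/3 = -20*(-4 - 1*6) + 152/3 = -20*(-4 - 6) + 152/3 = -20*(-10) + 152/3 = 200 + 152/3 = 752/3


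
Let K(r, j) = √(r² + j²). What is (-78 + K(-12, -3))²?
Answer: 6237 - 468*√17 ≈ 4307.4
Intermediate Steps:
K(r, j) = √(j² + r²)
(-78 + K(-12, -3))² = (-78 + √((-3)² + (-12)²))² = (-78 + √(9 + 144))² = (-78 + √153)² = (-78 + 3*√17)²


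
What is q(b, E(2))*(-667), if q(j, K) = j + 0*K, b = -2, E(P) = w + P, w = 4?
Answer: 1334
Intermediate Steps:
E(P) = 4 + P
q(j, K) = j (q(j, K) = j + 0 = j)
q(b, E(2))*(-667) = -2*(-667) = 1334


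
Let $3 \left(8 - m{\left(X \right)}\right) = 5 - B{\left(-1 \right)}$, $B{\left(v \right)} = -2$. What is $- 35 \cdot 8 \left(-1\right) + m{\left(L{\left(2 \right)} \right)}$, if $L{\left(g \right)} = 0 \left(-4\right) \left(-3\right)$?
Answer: $\frac{857}{3} \approx 285.67$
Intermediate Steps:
$L{\left(g \right)} = 0$ ($L{\left(g \right)} = 0 \left(-3\right) = 0$)
$m{\left(X \right)} = \frac{17}{3}$ ($m{\left(X \right)} = 8 - \frac{5 - -2}{3} = 8 - \frac{5 + 2}{3} = 8 - \frac{7}{3} = \frac{17}{3}$)
$- 35 \cdot 8 \left(-1\right) + m{\left(L{\left(2 \right)} \right)} = - 35 \cdot 8 \left(-1\right) + \frac{17}{3} = \left(-35\right) \left(-8\right) + \frac{17}{3} = 280 + \frac{17}{3} = \frac{857}{3}$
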